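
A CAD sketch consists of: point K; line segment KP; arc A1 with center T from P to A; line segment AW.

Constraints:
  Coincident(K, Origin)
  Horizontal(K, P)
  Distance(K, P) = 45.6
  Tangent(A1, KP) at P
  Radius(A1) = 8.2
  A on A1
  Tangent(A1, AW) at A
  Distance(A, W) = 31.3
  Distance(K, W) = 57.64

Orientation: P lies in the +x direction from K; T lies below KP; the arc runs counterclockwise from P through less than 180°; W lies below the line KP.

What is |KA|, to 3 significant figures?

38.6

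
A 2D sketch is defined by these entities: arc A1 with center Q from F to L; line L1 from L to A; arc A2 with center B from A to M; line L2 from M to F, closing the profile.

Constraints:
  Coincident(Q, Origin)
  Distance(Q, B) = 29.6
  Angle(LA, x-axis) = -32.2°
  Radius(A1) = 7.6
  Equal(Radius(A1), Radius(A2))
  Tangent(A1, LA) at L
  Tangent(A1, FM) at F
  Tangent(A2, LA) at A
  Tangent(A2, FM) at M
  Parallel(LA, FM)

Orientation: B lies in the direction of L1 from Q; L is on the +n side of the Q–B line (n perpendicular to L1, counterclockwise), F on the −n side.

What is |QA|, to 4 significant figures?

30.56

Tangency of A1 to both parallel lines with radius 7.6 puts L and F at Q ± 7.6·n: L = (4.050, 6.431), F = (-4.050, -6.431). Equal radii place A and M the same way about B: A = B + 7.6·n = (29.10, -9.342), M = B − 7.6·n = (21.00, -22.20). Then |QA| = |A − Q| = 30.56.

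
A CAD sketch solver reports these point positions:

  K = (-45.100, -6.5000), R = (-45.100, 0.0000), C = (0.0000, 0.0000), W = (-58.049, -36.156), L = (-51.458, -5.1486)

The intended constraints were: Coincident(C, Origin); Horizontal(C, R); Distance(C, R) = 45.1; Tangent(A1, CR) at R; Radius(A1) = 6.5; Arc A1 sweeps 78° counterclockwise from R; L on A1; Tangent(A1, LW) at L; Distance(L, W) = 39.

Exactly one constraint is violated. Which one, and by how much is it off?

Distance(L, W) = 39 — off by 7.30.

C = (0.00, 0.00) ✓; C.y = 0.00, R.y = 0.00 ✓; |CR| = 45.10 ✓; ∠(KR, RC) = 90.00° ✓; |KR| = 6.500 ✓; bearing(K→L) − bearing(K→R) = 78.00° ✓; |KL| = 6.500 ✓; ∠(KL, LW) = 90.00° ✓; |LW| = 31.70 ✗.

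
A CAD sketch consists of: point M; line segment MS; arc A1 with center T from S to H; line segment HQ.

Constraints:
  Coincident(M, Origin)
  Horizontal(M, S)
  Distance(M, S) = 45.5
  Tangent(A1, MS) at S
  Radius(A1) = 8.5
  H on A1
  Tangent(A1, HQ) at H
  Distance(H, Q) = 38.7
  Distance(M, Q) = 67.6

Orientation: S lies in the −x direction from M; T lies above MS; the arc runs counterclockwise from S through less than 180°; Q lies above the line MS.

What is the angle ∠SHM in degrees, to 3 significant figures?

111°

Checks: M.y = 0.00, S.y = 0.00 ✓; |TH| = 8.500 ✓; ∠(TH, HQ) = 90.00° ✓; |HQ| = 38.70 ✓; |MQ| = 67.60 ✓.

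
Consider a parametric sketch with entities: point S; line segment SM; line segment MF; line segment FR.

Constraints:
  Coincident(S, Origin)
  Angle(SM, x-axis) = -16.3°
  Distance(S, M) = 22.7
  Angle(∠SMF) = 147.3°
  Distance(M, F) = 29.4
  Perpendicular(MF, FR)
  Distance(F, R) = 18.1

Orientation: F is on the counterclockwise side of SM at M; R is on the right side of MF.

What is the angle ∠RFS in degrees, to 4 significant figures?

104.2°

S is at the origin; SM runs at -16.3° with length 22.7, so M = 22.7·(cos -16.3°, sin -16.3°) = (21.79, -6.371). ∠SMF = 147.3°, so MF runs at -16.3° + (180° − 147.3°) = 16.40° from the x-axis; with |MF| = 29.4, F = M + 29.4·(cos 16.40°, sin 16.40°) = (49.99, 1.930). MF ⟂ FR; with |FR| = 18.1 on the right of MF, R = F + 18.1·(0.2823, -0.9593) = (55.10, -15.43). Then cos ∠RFS = FR·FS / (|FR||FS|), giving 104.2°.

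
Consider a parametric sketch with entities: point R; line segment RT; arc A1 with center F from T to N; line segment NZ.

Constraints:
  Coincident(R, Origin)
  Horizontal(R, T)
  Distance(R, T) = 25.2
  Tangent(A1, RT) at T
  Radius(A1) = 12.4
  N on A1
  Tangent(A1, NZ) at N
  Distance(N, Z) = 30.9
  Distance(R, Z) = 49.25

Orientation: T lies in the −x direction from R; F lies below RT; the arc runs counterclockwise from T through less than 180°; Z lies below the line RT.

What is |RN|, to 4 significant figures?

40.45

R is at the origin; RT is horizontal with |RT| = 25.2 and T on the −x side, so T = (-25.20, 0.000). Tangency of A1 to RT means the radius FT is perpendicular to RT, so F = T + (0, -12.4) = (-25.20, -12.40). Since FN ⟂ NZ (tangency), |FZ| = √(12.4² + 30.9²) = 33.30 regardless of where N sits on A1. So Z lies on both circle(R, 49.25) and circle(F, 33.30); the below-RT intersection is Z = (-19.54, -45.21). N is the foot of the tangent from Z: N = (-35.75, -18.91).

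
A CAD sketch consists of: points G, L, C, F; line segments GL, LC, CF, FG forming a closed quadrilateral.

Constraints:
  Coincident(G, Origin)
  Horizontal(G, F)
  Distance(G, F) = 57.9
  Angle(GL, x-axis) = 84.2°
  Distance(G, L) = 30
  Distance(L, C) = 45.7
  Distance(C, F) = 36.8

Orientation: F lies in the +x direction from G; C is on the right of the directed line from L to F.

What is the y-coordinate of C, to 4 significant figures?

-11.32

Checks: G = (0.00, 0.00) ✓; |LC| = 45.70 ✓; |CF| = 36.80 ✓.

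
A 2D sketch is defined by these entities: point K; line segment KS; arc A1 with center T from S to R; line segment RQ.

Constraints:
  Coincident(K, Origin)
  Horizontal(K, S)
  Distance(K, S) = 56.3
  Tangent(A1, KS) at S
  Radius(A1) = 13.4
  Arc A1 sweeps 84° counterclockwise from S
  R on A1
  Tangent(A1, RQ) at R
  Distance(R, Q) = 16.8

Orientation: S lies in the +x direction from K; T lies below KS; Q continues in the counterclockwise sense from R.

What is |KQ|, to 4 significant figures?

50.23

K is at the origin; K and S share the same y with |KS| = 56.3 and S on the +x side, so S = (56.30, 0.000). Since A1 is tangent to KS there, TS ⟂ KS, so T = S + (0, -13.4) = (56.30, -13.40). On A1, S sits at bearing 90° from T; an 84° counterclockwise sweep puts R at bearing 174°, so R = T + 13.4·(cos 174°, sin 174°) = (42.97, -12.00). The tangent condition forces TR to be normal to RQ, so RQ runs along (−sin 174°, cos 174°); with |RQ| = 16.8, Q = (41.22, -28.71). Then |KQ| = |Q − K| = 50.23.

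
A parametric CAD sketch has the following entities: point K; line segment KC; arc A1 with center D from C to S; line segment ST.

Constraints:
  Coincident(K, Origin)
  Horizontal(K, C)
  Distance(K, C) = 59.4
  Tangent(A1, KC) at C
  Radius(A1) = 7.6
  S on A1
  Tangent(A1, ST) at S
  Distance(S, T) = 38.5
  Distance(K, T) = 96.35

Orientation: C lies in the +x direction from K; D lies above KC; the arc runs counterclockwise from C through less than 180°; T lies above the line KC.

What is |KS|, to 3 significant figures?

64.9

K is at the origin; K and C share the same y with |KC| = 59.4 and C on the +x side, so C = (59.4, 0.00). Since A1 is tangent to KC there, DC ⟂ KC, so D = C + (0, 7.6) = (59.4, 7.60). Since DS ⟂ ST (tangency), |DT| = √(7.6² + 38.5²) = 39.2 regardless of where S sits on A1. So T lies on both circle(K, 96.35) and circle(D, 39.2); the above-KC intersection is T = (91.5, 30.2). S is the foot of the tangent from T: S = (64.9, 2.35).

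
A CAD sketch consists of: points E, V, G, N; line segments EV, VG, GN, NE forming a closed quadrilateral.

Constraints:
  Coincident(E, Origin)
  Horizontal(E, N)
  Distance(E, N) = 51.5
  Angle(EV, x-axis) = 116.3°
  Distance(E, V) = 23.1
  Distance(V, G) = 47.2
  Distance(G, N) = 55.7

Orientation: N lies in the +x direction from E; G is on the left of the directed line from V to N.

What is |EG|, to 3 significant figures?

56.7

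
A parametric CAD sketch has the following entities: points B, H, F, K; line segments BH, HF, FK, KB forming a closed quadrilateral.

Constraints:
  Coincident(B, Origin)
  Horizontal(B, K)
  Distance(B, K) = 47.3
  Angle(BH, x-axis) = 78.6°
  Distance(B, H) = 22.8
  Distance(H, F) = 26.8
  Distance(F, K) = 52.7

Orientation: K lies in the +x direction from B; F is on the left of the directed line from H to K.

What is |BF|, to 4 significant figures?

48.68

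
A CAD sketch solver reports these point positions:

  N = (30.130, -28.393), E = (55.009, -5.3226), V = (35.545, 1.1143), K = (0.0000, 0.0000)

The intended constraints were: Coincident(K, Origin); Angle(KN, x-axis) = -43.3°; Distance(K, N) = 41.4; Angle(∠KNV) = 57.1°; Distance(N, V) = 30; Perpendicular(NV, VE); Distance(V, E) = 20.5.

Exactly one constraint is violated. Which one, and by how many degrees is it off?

Perpendicular(NV, VE) — off by 7.90°.

K = (0.00, 0.00) ✓; KN at -43.30° ✓; |KN| = 41.40 ✓; ∠KNV = 57.10° ✓; |NV| = 30.00 ✓; ∠(NV, VE) = 97.90° ✗; |VE| = 20.50 ✓.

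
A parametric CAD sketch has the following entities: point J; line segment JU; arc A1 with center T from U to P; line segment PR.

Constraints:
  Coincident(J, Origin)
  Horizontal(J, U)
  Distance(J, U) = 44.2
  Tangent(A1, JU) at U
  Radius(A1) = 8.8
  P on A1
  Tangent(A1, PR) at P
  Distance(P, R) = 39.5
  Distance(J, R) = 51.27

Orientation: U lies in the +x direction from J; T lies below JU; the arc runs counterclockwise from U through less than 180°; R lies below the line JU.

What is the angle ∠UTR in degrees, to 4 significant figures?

152.2°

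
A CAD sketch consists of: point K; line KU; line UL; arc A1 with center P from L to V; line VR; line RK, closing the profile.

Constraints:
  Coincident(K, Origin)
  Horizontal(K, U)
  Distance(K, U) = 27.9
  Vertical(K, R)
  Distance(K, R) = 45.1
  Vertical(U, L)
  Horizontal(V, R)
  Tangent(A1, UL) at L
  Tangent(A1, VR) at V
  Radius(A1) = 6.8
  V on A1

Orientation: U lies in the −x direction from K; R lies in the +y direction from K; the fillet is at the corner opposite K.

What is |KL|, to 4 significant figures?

47.38

The virtual corner opposite K is at (-27.90, 45.10). Since A1 is tangent to UL there, PL ⟂ UL and since A1 is tangent to VR there, PV ⟂ VR, with radius 6.8, so the center P sits 6.8 in from both sides at P = (-21.10, 38.30). That places the tangent points at L = (-27.90, 38.30) on UL and V = (-21.10, 45.10) on VR. Then |KL| = |L − K| = 47.38.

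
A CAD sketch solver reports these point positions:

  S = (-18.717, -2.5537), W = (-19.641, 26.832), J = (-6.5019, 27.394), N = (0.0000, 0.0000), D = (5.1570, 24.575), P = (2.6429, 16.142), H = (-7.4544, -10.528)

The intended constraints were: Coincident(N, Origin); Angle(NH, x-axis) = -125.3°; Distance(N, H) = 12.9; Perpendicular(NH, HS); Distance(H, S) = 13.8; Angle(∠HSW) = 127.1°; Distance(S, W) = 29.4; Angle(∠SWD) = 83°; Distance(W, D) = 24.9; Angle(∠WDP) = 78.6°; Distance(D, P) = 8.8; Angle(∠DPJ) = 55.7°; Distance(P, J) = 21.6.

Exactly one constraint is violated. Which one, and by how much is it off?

Distance(P, J) = 21.6 — off by 7.10.

N = (0.00, 0.00) ✓; NH at -125.3° ✓; |NH| = 12.90 ✓; ∠(NH, HS) = 90.00° ✓; |HS| = 13.80 ✓; ∠HSW = 127.1° ✓; |SW| = 29.40 ✓; ∠SWD = 83.00° ✓; |WD| = 24.90 ✓; ∠WDP = 78.60° ✓; |DP| = 8.800 ✓; ∠DPJ = 55.70° ✓; |PJ| = 14.50 ✗.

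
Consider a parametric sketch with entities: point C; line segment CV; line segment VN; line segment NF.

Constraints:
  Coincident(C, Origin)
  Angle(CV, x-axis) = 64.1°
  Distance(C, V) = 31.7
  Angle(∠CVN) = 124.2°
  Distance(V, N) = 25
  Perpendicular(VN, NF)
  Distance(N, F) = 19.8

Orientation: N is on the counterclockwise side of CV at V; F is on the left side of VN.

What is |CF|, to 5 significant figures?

43.296

∠CVN = 124.2°, so VN runs at 64.1° + (180° − 124.2°) = 119.90° from the x-axis; with |VN| = 25.0, N = V + 25.0·(cos 119.90°, sin 119.90°) = (1.3844, 50.188). VN ⟂ NF; with |NF| = 19.8 on the left of VN, F = N + 19.8·(-0.86690, -0.49849) = (-15.780, 40.318). Then |CF| = |F − C| = 43.296.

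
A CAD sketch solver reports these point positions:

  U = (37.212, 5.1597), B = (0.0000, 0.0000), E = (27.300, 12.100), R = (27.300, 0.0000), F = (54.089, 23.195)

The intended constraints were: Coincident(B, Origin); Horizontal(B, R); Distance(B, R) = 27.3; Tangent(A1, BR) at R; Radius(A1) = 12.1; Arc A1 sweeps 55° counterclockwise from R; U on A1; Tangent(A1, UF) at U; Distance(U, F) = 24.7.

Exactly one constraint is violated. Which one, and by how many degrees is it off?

Tangent(A1, UF) at U — off by 8.10°.

B = (0.00, 0.00) ✓; B.y = 0.00, R.y = 0.00 ✓; |BR| = 27.30 ✓; ∠(ER, RB) = 90.00° ✓; |ER| = 12.10 ✓; bearing(E→U) − bearing(E→R) = 55.00° ✓; |EU| = 12.10 ✓; ∠(EU, UF) = 98.10° ✗; |UF| = 24.70 ✓.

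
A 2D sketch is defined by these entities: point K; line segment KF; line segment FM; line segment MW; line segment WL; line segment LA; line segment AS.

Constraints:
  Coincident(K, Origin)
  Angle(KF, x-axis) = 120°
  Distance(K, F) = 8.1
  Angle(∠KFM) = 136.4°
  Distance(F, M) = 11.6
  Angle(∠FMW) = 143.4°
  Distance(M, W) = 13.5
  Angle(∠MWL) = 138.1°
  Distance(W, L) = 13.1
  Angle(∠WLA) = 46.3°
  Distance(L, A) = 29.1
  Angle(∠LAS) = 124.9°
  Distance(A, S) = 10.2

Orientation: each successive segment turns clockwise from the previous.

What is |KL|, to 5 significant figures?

34.494

∠FMW = 143.4° gives MW at 39.800° from the x-axis; with |MW| = 13.5, W = (9.0495, 26.931). ∠MWL = 138.1° gives WL at -2.1000° from the x-axis; with |WL| = 13.1, L = (22.141, 26.451). Then |KL| = |L − K| = 34.494.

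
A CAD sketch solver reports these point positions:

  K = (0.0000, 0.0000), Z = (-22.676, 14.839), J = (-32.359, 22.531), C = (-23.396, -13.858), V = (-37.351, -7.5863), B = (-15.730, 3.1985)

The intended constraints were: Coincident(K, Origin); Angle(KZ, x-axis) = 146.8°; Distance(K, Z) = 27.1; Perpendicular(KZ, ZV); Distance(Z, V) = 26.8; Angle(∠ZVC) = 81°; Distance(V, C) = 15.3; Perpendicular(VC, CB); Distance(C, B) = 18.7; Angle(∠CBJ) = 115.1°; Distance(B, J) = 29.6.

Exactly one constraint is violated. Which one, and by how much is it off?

Distance(B, J) = 29.6 — off by 4.10.

K = (0.00, 0.00) ✓; KZ at 146.8° ✓; |KZ| = 27.10 ✓; ∠(KZ, ZV) = 90.00° ✓; |ZV| = 26.80 ✓; ∠ZVC = 81.00° ✓; |VC| = 15.30 ✓; ∠(VC, CB) = 90.00° ✓; |CB| = 18.70 ✓; ∠CBJ = 115.1° ✓; |BJ| = 25.50 ✗.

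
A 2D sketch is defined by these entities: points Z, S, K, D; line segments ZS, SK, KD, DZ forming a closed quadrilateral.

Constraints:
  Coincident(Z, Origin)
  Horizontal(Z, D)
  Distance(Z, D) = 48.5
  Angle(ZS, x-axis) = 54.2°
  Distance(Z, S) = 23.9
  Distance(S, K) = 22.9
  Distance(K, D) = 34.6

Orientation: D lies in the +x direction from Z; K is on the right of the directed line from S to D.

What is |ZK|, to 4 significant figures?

14.51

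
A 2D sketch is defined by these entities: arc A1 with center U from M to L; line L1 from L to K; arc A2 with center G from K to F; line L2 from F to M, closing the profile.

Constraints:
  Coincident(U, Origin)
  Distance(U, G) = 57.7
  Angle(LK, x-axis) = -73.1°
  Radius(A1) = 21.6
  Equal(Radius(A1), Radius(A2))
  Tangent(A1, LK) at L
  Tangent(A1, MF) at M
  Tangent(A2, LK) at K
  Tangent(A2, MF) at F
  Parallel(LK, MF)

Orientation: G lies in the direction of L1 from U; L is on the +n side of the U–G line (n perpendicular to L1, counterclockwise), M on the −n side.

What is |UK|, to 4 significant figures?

61.61

The slot axis is L1's direction at -73.1°, so u = (cos -73.1°, sin -73.1°) = (0.2907, -0.9568) and n = (−sin -73.1°, cos -73.1°) = (0.9568, 0.2907). U is at the origin and G lies 57.7 along u from U, so G = 57.7·u = (16.77, -55.21). Tangency of A1 to both parallel lines with radius 21.6 puts L and M at U ± 21.6·n: L = (20.67, 6.279), M = (-20.67, -6.279). Equal radii place K and F the same way about G: K = G + 21.6·n = (37.44, -48.93), F = G − 21.6·n = (-3.894, -61.49). Then |UK| = |K − U| = 61.61.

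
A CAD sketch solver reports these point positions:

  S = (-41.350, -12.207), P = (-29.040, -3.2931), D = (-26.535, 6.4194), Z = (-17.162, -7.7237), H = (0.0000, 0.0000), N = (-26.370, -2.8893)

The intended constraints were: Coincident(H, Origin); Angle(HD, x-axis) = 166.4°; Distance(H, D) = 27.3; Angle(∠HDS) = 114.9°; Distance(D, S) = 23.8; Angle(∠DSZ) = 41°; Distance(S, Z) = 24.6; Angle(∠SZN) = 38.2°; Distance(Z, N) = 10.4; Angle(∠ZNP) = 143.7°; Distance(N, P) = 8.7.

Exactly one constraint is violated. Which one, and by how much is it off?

Distance(N, P) = 8.7 — off by 6.00.

H = (0.00, 0.00) ✓; HD at 166.4° ✓; |HD| = 27.30 ✓; ∠HDS = 114.9° ✓; |DS| = 23.80 ✓; ∠DSZ = 41.00° ✓; |SZ| = 24.60 ✓; ∠SZN = 38.20° ✓; |ZN| = 10.40 ✓; ∠ZNP = 143.7° ✓; |NP| = 2.700 ✗.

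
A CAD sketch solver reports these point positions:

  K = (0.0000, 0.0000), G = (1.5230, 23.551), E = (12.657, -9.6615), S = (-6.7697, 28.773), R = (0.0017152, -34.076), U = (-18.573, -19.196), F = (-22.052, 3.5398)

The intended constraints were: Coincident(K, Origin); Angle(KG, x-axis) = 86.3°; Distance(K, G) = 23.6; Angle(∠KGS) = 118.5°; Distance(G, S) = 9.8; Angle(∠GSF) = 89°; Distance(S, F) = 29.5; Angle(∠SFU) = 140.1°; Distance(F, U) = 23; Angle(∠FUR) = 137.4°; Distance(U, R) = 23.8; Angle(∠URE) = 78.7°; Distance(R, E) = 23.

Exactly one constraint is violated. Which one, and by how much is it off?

Distance(R, E) = 23 — off by 4.50.

K = (0.00, 0.00) ✓; KG at 86.30° ✓; |KG| = 23.60 ✓; ∠KGS = 118.5° ✓; |GS| = 9.800 ✓; ∠GSF = 89.00° ✓; |SF| = 29.50 ✓; ∠SFU = 140.1° ✓; |FU| = 23.00 ✓; ∠FUR = 137.4° ✓; |UR| = 23.80 ✓; ∠URE = 78.70° ✓; |RE| = 27.50 ✗.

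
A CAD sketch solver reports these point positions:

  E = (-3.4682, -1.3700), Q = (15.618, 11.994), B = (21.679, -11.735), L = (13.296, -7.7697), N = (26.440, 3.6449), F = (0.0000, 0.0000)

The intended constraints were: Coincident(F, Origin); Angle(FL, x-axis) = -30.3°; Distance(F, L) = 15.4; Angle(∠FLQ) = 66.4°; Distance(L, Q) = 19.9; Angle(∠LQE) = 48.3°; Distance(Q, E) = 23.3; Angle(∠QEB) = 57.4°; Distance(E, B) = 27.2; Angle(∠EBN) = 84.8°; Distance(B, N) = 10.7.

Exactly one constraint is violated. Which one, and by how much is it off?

Distance(B, N) = 10.7 — off by 5.40.

F = (0.00, 0.00) ✓; FL at -30.30° ✓; |FL| = 15.40 ✓; ∠FLQ = 66.40° ✓; |LQ| = 19.90 ✓; ∠LQE = 48.30° ✓; |QE| = 23.30 ✓; ∠QEB = 57.40° ✓; |EB| = 27.20 ✓; ∠EBN = 84.80° ✓; |BN| = 16.10 ✗.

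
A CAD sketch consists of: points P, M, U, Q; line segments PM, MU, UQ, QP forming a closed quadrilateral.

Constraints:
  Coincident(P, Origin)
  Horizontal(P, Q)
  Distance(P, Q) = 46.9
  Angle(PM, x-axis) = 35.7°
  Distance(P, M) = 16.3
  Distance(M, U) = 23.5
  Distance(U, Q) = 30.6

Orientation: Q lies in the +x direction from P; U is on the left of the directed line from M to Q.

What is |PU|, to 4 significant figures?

39.71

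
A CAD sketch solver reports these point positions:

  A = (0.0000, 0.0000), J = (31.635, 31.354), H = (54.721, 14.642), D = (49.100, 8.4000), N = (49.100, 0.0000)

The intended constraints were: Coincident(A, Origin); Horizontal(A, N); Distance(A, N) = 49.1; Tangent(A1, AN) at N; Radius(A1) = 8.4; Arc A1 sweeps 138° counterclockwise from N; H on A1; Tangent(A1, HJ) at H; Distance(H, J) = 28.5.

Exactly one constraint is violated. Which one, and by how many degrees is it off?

Tangent(A1, HJ) at H — off by 6.10°.

A = (0.00, 0.00) ✓; A.y = 0.00, N.y = 0.00 ✓; |AN| = 49.10 ✓; ∠(DN, NA) = 90.00° ✓; |DN| = 8.400 ✓; bearing(D→H) − bearing(D→N) = 138.0° ✓; |DH| = 8.400 ✓; ∠(DH, HJ) = 83.90° ✗; |HJ| = 28.50 ✓.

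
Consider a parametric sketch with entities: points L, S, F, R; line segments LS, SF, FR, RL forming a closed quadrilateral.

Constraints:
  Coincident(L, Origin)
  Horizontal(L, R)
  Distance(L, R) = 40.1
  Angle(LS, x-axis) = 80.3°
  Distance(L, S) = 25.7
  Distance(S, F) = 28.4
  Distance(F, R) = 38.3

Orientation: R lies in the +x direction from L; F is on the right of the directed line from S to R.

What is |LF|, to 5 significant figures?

3.5292

L is at the origin; L and R share the same y with |LR| = 40.1 and R in +x, so R = (40.1, 0). LS runs at 80.3° with |LS| = 25.7, so S = (4.3302, 25.333). F is determined by |SF| = 28.4 and |FR| = 38.3 together: it lies at the intersection of circle(S, 28.4) and circle(R, 38.3). With |SR| = 43.832, the foot of the radical line on SR is 14.383 from S and the perpendicular offset is √(28.4² − 14.383²) = 24.488. Taking the right-of-SR solution: F = (1.9149, -2.9645).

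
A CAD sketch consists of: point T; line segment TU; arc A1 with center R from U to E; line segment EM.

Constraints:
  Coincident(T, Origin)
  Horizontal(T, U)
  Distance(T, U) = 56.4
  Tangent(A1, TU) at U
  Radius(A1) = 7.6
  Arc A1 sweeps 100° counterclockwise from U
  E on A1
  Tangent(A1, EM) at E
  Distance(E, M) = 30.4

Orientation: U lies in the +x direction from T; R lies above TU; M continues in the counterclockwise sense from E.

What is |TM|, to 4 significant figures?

70.32

T is at the origin; T and U share the same y with |TU| = 56.4 and U on the +x side, so U = (56.40, 0.000). The tangent condition forces RU to be normal to TU, so R = U + (0, 7.6) = (56.40, 7.600). On A1, U sits at bearing -90° from R; a 100° counterclockwise sweep puts E at bearing 10°, so E = R + 7.6·(cos 10°, sin 10°) = (63.88, 8.920). A1 meets EM tangentially, so RE is at right angles to EM, so EM runs along (−sin 10°, cos 10°); with |EM| = 30.4, M = (58.61, 38.86). Then |TM| = |M − T| = 70.32.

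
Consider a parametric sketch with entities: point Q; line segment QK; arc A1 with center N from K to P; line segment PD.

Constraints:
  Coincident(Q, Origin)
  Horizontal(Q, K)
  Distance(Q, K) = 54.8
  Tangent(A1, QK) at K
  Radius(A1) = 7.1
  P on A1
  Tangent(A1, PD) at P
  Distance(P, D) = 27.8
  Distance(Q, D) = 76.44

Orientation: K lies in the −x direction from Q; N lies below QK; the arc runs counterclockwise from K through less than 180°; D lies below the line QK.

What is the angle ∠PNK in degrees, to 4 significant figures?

73.38°

Checks: |QK| = 54.80 ✓; |NP| = 7.100 ✓; ∠(NP, PD) = 90.00° ✓; |PD| = 27.80 ✓; |QD| = 76.44 ✓.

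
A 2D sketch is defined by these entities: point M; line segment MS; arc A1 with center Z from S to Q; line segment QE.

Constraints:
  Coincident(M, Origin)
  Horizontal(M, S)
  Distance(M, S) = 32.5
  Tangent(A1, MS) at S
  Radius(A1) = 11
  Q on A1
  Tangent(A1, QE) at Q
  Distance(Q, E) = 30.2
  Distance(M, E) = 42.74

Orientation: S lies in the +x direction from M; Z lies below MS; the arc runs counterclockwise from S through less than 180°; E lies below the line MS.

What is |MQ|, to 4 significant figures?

23.56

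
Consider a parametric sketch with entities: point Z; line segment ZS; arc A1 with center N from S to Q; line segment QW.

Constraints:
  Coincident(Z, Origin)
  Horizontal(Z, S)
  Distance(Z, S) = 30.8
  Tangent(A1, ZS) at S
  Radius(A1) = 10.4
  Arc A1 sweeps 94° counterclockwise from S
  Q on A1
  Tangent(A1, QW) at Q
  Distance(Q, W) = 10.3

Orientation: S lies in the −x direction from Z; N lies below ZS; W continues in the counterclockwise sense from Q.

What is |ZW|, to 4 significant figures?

45.77

On A1, S sits at bearing 90° from N; a 94° counterclockwise sweep puts Q at bearing 184°, so Q = N + 10.4·(cos 184°, sin 184°) = (-41.17, -11.13). Since A1 is tangent to QW there, NQ ⟂ QW, so QW runs along (−sin 184°, cos 184°); with |QW| = 10.3, W = (-40.46, -21.40). Then |ZW| = |W − Z| = 45.77.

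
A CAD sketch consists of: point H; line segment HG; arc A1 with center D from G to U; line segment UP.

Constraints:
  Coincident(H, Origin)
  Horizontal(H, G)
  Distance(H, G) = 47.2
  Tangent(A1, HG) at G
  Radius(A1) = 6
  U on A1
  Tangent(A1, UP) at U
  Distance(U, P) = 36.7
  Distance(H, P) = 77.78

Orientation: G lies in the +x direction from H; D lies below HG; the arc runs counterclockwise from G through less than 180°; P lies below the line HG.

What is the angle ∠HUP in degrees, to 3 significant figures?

148°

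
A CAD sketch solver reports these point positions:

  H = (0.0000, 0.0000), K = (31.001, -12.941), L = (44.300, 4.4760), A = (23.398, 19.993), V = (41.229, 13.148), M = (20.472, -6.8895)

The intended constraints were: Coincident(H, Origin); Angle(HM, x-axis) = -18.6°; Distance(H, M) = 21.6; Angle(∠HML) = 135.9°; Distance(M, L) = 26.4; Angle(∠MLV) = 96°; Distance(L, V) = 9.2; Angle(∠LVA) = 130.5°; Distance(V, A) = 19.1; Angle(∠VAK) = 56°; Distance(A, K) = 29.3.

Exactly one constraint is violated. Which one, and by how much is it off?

Distance(A, K) = 29.3 — off by 4.50.

H = (0.00, 0.00) ✓; HM at -18.60° ✓; |HM| = 21.60 ✓; ∠HML = 135.9° ✓; |ML| = 26.40 ✓; ∠MLV = 96.00° ✓; |LV| = 9.200 ✓; ∠LVA = 130.5° ✓; |VA| = 19.10 ✓; ∠VAK = 56.00° ✓; |AK| = 33.80 ✗.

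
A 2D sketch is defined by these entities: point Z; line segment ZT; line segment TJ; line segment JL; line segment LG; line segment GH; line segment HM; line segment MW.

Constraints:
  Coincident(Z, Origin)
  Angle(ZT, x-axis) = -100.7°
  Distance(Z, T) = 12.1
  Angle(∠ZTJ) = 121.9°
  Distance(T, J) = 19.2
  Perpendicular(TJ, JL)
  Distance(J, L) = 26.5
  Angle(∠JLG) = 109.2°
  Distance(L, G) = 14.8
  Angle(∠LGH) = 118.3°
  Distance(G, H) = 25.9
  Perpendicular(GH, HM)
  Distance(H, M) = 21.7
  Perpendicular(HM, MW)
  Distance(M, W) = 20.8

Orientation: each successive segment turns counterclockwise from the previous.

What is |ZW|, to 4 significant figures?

22.58

GH ⟂ HM, so HM runs at -90.10°; with |HM| = 21.7, M = (-3.108, -13.99). HM is perpendicular to MW, so MW runs at -0.1000°; with |MW| = 20.8, W = (17.69, -14.03). Then |ZW| = |W − Z| = 22.58.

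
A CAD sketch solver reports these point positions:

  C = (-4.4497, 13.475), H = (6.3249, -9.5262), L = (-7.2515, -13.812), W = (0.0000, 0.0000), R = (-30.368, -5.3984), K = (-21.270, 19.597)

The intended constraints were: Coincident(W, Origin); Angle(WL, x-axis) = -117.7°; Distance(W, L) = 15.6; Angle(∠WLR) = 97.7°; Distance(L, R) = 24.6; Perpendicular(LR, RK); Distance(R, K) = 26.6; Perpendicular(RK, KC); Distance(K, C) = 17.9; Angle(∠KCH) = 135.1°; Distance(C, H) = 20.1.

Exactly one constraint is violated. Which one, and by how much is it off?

Distance(C, H) = 20.1 — off by 5.30.

W = (0.00, 0.00) ✓; WL at -117.7° ✓; |WL| = 15.60 ✓; ∠WLR = 97.70° ✓; |LR| = 24.60 ✓; ∠(LR, RK) = 90.00° ✓; |RK| = 26.60 ✓; ∠(RK, KC) = 90.00° ✓; |KC| = 17.90 ✓; ∠KCH = 135.1° ✓; |CH| = 25.40 ✗.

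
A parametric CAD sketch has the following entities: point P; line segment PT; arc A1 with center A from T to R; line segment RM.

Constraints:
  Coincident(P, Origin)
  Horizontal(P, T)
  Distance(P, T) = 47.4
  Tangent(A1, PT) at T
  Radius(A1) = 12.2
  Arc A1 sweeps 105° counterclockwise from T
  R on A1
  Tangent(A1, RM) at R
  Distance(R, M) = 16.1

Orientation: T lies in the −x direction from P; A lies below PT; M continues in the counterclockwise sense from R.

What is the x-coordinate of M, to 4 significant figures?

-55.02

P is at the origin; PT is horizontal with |PT| = 47.4 and T on the −x side, so T = (-47.40, 0.000). A1 meets PT tangentially, so AT is at right angles to PT, so A = T + (0, -12.2) = (-47.40, -12.20). On A1, T sits at bearing 90° from A; a 105° counterclockwise sweep puts R at bearing 195°, so R = A + 12.2·(cos 195°, sin 195°) = (-59.18, -15.36). Tangency of A1 to RM means the radius AR is perpendicular to RM, so RM runs along (−sin 195°, cos 195°); with |RM| = 16.1, M = (-55.02, -30.91). So M.x = -55.02.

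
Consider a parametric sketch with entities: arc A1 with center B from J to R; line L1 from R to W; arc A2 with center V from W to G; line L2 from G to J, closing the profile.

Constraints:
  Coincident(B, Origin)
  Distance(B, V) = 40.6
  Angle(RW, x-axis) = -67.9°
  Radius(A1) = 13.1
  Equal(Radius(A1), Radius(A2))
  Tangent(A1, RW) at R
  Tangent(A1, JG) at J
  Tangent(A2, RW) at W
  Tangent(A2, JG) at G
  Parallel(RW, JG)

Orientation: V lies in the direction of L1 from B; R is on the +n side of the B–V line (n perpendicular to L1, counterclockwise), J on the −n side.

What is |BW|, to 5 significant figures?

42.661

The slot axis is L1's direction at -67.9°, so u = (cos -67.9°, sin -67.9°) = (0.37622, -0.92653) and n = (−sin -67.9°, cos -67.9°) = (0.92653, 0.37622). B is at the origin and V lies 40.6 along u from B, so V = 40.6·u = (15.275, -37.617). Tangency of A1 to both parallel lines with radius 13.1 puts R and J at B ± 13.1·n: R = (12.138, 4.9285), J = (-12.138, -4.9285). Equal radii place W and G the same way about V: W = V + 13.1·n = (27.412, -32.689), G = V − 13.1·n = (3.1372, -42.546). Then |BW| = |W − B| = 42.661.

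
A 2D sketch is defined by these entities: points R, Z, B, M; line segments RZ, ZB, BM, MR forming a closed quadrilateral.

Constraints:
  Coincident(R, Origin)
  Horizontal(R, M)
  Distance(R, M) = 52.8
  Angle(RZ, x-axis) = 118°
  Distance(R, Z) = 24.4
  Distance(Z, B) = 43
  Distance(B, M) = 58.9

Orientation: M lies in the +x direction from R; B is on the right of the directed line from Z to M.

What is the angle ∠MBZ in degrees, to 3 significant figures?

81.8°

R is at the origin; R and M share the same y with |RM| = 52.8 and M in +x, so M = (52.8, 0). RZ runs at 118.0° with |RZ| = 24.4, so Z = (-11.5, 21.5). B is determined by |ZB| = 43.0 and |BM| = 58.9 together: it lies at the intersection of circle(Z, 43.0) and circle(M, 58.9). With |ZM| = 67.8, the foot of the radical line on ZM is 21.9 from Z and the perpendicular offset is √(43.0² − 21.9²) = 37.0. Taking the right-of-ZM solution: B = (-2.42, -20.5).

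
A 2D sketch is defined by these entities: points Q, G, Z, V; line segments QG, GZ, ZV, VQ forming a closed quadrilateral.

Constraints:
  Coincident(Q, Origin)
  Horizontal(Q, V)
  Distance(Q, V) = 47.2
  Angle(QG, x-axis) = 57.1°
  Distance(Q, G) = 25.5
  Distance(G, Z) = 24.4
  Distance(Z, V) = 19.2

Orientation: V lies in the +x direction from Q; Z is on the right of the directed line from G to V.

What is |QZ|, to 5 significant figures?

28.109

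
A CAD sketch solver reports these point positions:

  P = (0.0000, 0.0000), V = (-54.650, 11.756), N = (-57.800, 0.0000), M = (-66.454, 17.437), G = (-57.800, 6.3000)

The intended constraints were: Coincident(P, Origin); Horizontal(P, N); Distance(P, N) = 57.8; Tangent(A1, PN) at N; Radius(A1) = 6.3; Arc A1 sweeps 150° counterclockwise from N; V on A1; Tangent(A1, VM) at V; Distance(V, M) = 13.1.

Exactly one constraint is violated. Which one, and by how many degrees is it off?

Tangent(A1, VM) at V — off by 4.30°.

P = (0.00, 0.00) ✓; P.y = 0.00, N.y = 0.00 ✓; |PN| = 57.80 ✓; ∠(GN, NP) = 90.00° ✓; |GN| = 6.300 ✓; bearing(G→V) − bearing(G→N) = 150.0° ✓; |GV| = 6.300 ✓; ∠(GV, VM) = 85.70° ✗; |VM| = 13.10 ✓.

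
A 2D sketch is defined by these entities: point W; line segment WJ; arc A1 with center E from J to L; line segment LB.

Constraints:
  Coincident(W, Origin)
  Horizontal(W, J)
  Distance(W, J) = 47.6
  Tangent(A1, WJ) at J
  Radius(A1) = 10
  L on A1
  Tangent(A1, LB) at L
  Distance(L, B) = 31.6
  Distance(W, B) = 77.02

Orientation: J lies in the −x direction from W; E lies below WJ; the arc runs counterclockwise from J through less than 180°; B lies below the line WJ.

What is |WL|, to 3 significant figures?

57.3

Checks: |EL| = 10.00 ✓; ∠(EL, LB) = 90.00° ✓; |LB| = 31.60 ✓; |WB| = 77.02 ✓.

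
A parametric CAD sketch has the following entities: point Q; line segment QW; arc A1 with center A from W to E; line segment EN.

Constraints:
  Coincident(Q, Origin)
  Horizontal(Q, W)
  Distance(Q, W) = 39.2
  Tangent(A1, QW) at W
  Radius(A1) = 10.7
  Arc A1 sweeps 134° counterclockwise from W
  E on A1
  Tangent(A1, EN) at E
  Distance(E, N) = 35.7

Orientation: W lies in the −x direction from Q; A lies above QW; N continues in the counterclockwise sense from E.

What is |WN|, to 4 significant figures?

47.03

Q is at the origin; Q and W share the same y with |QW| = 39.2 and W on the −x side, so W = (-39.20, 0.000). Tangency of A1 to QW means the radius AW is perpendicular to QW, so A = W + (0, 10.7) = (-39.20, 10.70). On A1, W sits at bearing -90° from A; a 134° counterclockwise sweep puts E at bearing 44°, so E = A + 10.7·(cos 44°, sin 44°) = (-31.50, 18.13). The tangent condition forces AE to be normal to EN, so EN runs along (−sin 44°, cos 44°); with |EN| = 35.7, N = (-56.30, 43.81). Then |WN| = |N − W| = 47.03.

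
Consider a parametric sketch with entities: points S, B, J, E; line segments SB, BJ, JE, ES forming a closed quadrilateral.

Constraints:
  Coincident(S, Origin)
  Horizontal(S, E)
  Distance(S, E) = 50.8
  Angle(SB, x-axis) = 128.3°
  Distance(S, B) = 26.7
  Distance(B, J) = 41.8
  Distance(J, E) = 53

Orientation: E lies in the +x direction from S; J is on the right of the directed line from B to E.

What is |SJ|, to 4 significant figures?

17.16

S is at the origin; S and E share the same y with |SE| = 50.8 and E in +x, so E = (50.8, 0). SB runs at 128.3° with |SB| = 26.7, so B = (-16.55, 20.95). J is determined by |BJ| = 41.8 and |JE| = 53.0 together: it lies at the intersection of circle(B, 41.8) and circle(E, 53.0). With |BE| = 70.53, the foot of the radical line on BE is 27.74 from B and the perpendicular offset is √(41.8² − 27.74²) = 31.27. Taking the right-of-BE solution: J = (0.6496, -17.14).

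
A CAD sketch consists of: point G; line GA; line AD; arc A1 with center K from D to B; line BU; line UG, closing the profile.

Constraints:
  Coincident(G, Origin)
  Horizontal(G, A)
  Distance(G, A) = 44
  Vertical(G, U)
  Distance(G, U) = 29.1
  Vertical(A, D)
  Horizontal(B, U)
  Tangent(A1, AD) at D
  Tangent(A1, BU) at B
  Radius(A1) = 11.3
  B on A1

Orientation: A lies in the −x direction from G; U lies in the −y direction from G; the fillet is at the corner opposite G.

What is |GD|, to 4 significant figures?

47.46

The virtual corner opposite G is at (-44.00, -29.10). A1 meets AD tangentially, so KD is at right angles to AD and the tangent condition forces KB to be normal to BU, with radius 11.3, so the center K sits 11.3 in from both sides at K = (-32.70, -17.80). That places the tangent points at D = (-44.00, -17.80) on AD and B = (-32.70, -29.10) on BU. Then |GD| = |D − G| = 47.46.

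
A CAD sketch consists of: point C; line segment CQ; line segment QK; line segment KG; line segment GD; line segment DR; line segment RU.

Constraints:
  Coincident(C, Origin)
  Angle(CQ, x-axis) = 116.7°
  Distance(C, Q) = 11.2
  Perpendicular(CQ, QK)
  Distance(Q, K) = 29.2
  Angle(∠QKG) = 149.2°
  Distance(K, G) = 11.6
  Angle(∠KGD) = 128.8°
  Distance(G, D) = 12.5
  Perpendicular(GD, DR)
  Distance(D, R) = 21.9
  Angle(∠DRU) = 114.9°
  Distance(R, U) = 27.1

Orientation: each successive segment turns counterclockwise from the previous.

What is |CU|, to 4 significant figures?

13.37

C is at the origin; CQ runs at 116.7° with length 11.2, so Q = (-5.032, 10.01). CQ is perpendicular to QK, so QK runs at -153.3°; with |QK| = 29.2, K = (-31.12, -3.114). ∠QKG = 149.2° gives KG at -122.5° from the x-axis; with |KG| = 11.6, G = (-37.35, -12.90). ∠KGD = 128.8° gives GD at -71.30° from the x-axis; with |GD| = 12.5, D = (-33.34, -24.74). The perpendicularity gives DR at right angles to GD, so DR runs at 18.70°; with |DR| = 21.9, R = (-12.60, -17.72). ∠DRU = 114.9° gives RU at 83.80° from the x-axis; with |RU| = 27.1, U = (-9.673, 9.225). Then |CU| = |U − C| = 13.37.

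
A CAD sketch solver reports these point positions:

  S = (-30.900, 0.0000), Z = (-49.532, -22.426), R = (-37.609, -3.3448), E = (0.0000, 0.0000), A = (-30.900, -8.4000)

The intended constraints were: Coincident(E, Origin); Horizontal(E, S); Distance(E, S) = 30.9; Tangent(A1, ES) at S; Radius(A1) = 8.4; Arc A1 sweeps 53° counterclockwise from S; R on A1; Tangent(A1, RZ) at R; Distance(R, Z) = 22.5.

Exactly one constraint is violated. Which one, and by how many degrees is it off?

Tangent(A1, RZ) at R — off by 5.00°.

E = (0.00, 0.00) ✓; E.y = 0.00, S.y = 0.00 ✓; |ES| = 30.90 ✓; ∠(AS, SE) = 90.00° ✓; |AS| = 8.400 ✓; bearing(A→R) − bearing(A→S) = 53.00° ✓; |AR| = 8.400 ✓; ∠(AR, RZ) = 85.00° ✗; |RZ| = 22.50 ✓.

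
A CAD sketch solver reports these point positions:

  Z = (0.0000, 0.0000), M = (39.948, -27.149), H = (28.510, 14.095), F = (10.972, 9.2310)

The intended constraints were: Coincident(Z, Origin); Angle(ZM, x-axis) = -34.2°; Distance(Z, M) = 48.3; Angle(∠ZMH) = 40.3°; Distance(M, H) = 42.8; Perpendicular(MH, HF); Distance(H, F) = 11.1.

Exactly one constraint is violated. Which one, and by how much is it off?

Distance(H, F) = 11.1 — off by 7.10.

Z = (0.00, 0.00) ✓; ZM at -34.20° ✓; |ZM| = 48.30 ✓; ∠ZMH = 40.30° ✓; |MH| = 42.80 ✓; ∠(MH, HF) = 90.00° ✓; |HF| = 18.20 ✗.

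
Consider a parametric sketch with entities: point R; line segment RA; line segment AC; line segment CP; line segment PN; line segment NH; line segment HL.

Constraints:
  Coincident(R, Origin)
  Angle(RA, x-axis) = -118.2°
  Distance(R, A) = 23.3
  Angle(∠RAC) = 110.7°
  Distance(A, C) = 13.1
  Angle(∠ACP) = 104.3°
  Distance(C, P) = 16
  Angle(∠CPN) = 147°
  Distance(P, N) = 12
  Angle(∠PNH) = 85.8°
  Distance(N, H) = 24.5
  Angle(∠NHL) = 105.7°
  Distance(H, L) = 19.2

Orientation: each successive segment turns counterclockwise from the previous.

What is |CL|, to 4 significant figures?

20.13

R is at the origin; RA runs at -118.2° with length 23.3, so A = (-11.01, -20.53). ∠RAC = 110.7° gives AC at -48.90° from the x-axis; with |AC| = 13.1, C = (-2.399, -30.41). ∠ACP = 104.3° gives CP at 26.80° from the x-axis; with |CP| = 16.0, P = (11.88, -23.19). ∠CPN = 147.0° gives PN at 59.80° from the x-axis; with |PN| = 12.0, N = (17.92, -12.82). ∠PNH = 85.8° gives NH at 154.0° from the x-axis; with |NH| = 24.5, H = (-4.102, -2.081). ∠NHL = 105.7° gives HL at -131.7° from the x-axis; with |HL| = 19.2, L = (-16.87, -16.42). Then |CL| = |L − C| = 20.13.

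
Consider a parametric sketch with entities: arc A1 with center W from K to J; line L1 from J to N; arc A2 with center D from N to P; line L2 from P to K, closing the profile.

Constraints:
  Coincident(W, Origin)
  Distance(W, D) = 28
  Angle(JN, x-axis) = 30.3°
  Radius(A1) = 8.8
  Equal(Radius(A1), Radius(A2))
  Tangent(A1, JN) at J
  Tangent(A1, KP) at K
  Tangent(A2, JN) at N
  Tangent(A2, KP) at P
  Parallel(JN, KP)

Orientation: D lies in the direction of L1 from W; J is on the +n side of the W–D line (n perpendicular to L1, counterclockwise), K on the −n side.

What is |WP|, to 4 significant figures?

29.35

Tangency of A1 to both parallel lines with radius 8.8 puts J and K at W ± 8.8·n: J = (-4.440, 7.598), K = (4.440, -7.598). Equal radii place N and P the same way about D: N = D + 8.8·n = (19.74, 21.72), P = D − 8.8·n = (28.61, 6.529). Then |WP| = |P − W| = 29.35.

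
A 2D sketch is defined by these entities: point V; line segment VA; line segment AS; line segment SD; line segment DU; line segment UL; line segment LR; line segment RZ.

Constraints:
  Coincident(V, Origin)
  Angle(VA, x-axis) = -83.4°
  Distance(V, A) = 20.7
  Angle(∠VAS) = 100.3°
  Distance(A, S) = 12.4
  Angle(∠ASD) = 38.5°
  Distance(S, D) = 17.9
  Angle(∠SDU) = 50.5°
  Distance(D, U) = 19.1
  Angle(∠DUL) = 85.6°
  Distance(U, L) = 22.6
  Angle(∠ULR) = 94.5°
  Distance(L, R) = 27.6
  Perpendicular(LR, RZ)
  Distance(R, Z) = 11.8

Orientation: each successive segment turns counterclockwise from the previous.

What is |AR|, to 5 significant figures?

30.103

∠DUL = 85.6° gives UL at 1.7000° from the x-axis; with |UL| = 22.6, L = (23.183, -27.748). ∠ULR = 94.5° gives LR at 87.200° from the x-axis; with |LR| = 27.6, R = (24.532, -0.18051). Then |AR| = |R − A| = 30.103.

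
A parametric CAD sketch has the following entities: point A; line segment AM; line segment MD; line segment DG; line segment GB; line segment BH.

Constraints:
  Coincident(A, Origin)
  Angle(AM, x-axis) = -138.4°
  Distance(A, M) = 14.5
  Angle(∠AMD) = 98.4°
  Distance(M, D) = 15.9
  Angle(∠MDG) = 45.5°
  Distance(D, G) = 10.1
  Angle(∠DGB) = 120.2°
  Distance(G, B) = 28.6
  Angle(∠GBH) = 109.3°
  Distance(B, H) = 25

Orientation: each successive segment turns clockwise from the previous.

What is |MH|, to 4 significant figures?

32.52

A is at the origin; AM runs at -138.4° with length 14.5, so M = (-10.84, -9.627). ∠AMD = 98.4° gives MD at 140.0° from the x-axis; with |MD| = 15.9, D = (-23.02, 0.5934). ∠MDG = 45.5° gives DG at 5.500° from the x-axis; with |DG| = 10.1, G = (-12.97, 1.561). ∠DGB = 120.2° gives GB at -54.30° from the x-axis; with |GB| = 28.6, B = (3.720, -21.66). ∠GBH = 109.3° gives BH at -125.0° from the x-axis; with |BH| = 25.0, H = (-10.62, -42.14). Then |MH| = |H − M| = 32.52.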